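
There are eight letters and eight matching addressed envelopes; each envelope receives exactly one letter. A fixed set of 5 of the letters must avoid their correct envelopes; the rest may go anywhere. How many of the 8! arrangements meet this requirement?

Let A_j be the event that the j-th constrained one is fixed. By inclusion-exclusion over the 5 events:
Σ_{j=0}^{5} (-1)^j C(5,j)(8-j)!
= C(5,0)·8! - C(5,1)·7! + C(5,2)·6! - C(5,3)·5! + C(5,4)·4! - C(5,5)·3!
= 40320 - 25200 + 7200 - 1200 + 120 - 6
= 21234

21234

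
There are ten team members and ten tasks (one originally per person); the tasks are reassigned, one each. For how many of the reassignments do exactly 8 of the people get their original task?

Choose which 8 of the 10 are fixed: C(10,8) = 45.
The remaining 2 must be deranged: !2 = 1.
Total: 45 × 1 = 45.

45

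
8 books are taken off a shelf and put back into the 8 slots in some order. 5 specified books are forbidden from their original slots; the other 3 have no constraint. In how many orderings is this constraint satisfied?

21234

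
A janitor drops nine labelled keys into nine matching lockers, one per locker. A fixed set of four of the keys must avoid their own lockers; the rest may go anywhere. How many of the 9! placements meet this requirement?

229080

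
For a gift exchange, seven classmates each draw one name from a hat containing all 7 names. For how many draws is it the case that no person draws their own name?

1854

!7 is the nearest integer to 7!/e.
7! = 5040, and 5040/e ≈ 1854.11, so !7 = 1854.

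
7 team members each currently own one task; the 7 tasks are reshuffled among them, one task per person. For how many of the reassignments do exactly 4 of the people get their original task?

70

Pick the 4 fixed positions: C(7,4) = 35 ways.
The other 3 form a derangement: !3 = 2.
Total: 35 × 2 = 70.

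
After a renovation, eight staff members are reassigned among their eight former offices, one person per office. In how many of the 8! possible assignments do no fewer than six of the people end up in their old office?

29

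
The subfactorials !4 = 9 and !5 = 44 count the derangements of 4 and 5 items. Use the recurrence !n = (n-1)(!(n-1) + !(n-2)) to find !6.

265

!6 = (6-1)·(!5 + !4) = 5·(44 + 9) = 5·53 = 265.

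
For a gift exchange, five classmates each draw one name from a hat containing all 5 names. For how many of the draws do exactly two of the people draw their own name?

20

Choose which 2 of the 5 are fixed: C(5,2) = 10.
The remaining 3 must be deranged: !3 = 2.
Total: 10 × 2 = 20.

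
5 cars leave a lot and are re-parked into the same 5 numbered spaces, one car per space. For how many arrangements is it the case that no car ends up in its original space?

44

!5 = 5! · Σ_{k=0}^{5} (-1)^k/k!
= 5! - 5!/1! + 5!/2! - 5!/3! + 5!/4! - 5!/5!
= 120 - 120 + 60 - 20 + 5 - 1
= 44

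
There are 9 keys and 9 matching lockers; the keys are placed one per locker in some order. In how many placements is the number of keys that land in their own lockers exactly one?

133497

Pick the single fixed position: C(9,1) = 9 ways.
The other 8 form a derangement: !8 = 14833.
Total: 9 × 14833 = 133497.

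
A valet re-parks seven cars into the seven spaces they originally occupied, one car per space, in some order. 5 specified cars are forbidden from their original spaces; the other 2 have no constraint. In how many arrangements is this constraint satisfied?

2428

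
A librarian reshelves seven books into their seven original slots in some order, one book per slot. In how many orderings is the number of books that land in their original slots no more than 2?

4633

Sum C(7,i)·!(7-i) for i = 0..2:
  i=0: C(7,0)·!7 = 1·1854 = 1854
  i=1: C(7,1)·!6 = 7·265 = 1855
  i=2: C(7,2)·!5 = 21·44 = 924
Total = 4633.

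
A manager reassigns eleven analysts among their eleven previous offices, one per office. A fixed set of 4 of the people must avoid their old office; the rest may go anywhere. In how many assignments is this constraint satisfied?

Inclusion-exclusion on the 4 forbidden self-matches:
Σ_{j=0}^{4} (-1)^j C(4,j)(11-j)!
= C(4,0)·11! - C(4,1)·10! + C(4,2)·9! - C(4,3)·8! + C(4,4)·7!
= 39916800 - 14515200 + 2177280 - 161280 + 5040
= 27422640

27422640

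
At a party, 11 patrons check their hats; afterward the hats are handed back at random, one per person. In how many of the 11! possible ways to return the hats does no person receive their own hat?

14684570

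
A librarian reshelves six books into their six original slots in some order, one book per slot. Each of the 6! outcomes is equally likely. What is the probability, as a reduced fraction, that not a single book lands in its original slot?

53/144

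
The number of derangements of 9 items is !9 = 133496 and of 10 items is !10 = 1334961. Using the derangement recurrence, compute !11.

14684570

!11 = (11-1)·(!10 + !9) = 10·(1334961 + 133496) = 10·1468457 = 14684570.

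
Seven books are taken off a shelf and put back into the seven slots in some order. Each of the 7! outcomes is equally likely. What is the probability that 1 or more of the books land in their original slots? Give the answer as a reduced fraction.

177/280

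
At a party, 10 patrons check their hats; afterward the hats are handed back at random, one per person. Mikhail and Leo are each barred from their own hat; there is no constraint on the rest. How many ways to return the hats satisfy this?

2943360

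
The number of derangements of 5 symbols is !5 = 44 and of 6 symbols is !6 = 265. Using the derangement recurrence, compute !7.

1854

!7 = (7-1)·(!6 + !5) = 6·(265 + 44) = 6·309 = 1854.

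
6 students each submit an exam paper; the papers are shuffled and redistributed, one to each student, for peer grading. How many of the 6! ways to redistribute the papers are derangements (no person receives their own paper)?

265

!6 = 6! · Σ_{k=0}^{6} (-1)^k/k!
= 6! - 6!/1! + 6!/2! - 6!/3! + 6!/4! - 6!/5! + 6!/6!
= 720 - 720 + 360 - 120 + 30 - 6 + 1
= 265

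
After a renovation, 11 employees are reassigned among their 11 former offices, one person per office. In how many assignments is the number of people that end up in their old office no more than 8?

39916744

Sum C(11,i)·!(11-i) for i = 0..8:
  i=0: C(11,0)·!11 = 1·14684570 = 14684570
  i=1: C(11,1)·!10 = 11·1334961 = 14684571
  i=2: C(11,2)·!9 = 55·133496 = 7342280
  i=3: C(11,3)·!8 = 165·14833 = 2447445
  i=4: C(11,4)·!7 = 330·1854 = 611820
  i=5: C(11,5)·!6 = 462·265 = 122430
  i=6: C(11,6)·!5 = 462·44 = 20328
  i=7: C(11,7)·!4 = 330·9 = 2970
  i=8: C(11,8)·!3 = 165·2 = 330
Total = 39916744.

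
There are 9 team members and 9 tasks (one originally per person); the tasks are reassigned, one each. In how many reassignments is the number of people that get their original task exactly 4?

Pick the 4 fixed positions: C(9,4) = 126 ways.
The remaining 5 must be deranged: !5 = 44.
Total: 126 × 44 = 5544.

5544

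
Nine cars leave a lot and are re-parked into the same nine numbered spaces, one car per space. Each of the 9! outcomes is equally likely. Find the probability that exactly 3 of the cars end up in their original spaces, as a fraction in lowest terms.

53/864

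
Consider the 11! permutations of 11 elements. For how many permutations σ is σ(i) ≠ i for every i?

14684570

!11 is the nearest integer to 11!/e.
11! = 39916800, and 39916800/e ≈ 14684570.08, so !11 = 14684570.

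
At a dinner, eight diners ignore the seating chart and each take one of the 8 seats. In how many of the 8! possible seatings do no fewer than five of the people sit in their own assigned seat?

141

Sum C(8,i)·!(8-i) for i = 5..8:
  i=5: C(8,5)·!3 = 56·2 = 112
  i=6: C(8,6)·!2 = 28·1 = 28
  i=7: C(8,7)·!1 = 8·0 = 0
  i=8: C(8,8)·!0 = 1·1 = 1
Total = 141.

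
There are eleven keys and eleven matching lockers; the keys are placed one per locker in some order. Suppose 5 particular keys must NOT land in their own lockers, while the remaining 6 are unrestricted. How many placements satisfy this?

25022880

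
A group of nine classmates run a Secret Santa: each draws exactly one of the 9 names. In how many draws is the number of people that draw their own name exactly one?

Pick the single fixed position: C(9,1) = 9 ways.
The remaining 8 must be deranged: !8 = 14833.
Total: 9 × 14833 = 133497.

133497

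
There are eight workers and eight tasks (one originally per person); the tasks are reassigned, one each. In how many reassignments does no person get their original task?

14833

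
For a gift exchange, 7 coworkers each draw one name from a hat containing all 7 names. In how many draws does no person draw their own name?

1854

Use !n = n·!(n-1) + (-1)^n.
!7 = 7·265 - 1 = 1854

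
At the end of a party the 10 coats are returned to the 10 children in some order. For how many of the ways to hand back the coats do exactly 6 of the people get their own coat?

1890

Choose which 6 of the 10 are fixed: C(10,6) = 210.
The other 4 form a derangement: !4 = 9.
Total: 210 × 9 = 1890.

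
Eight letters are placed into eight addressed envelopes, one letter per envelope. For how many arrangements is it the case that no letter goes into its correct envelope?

The subfactorial !8 = [8!/e] (nearest integer).
8! = 40320, and 40320/e ≈ 14832.90, so !8 = 14833.

14833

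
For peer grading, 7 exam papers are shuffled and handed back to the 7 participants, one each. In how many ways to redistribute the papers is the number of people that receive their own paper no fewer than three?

407

Sum C(7,i)·!(7-i) for i = 3..7:
  i=3: C(7,3)·!4 = 35·9 = 315
  i=4: C(7,4)·!3 = 35·2 = 70
  i=5: C(7,5)·!2 = 21·1 = 21
  i=6: C(7,6)·!1 = 7·0 = 0
  i=7: C(7,7)·!0 = 1·1 = 1
Total = 407.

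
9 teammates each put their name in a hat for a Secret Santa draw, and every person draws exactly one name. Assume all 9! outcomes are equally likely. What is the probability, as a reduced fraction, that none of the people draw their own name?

Favorable outcomes: !9 = 133496.
Total outcomes: 9! = 362880.
Probability = 133496/362880 = 16687/45360.

16687/45360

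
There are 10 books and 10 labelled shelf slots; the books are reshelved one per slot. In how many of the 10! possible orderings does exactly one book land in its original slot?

1334960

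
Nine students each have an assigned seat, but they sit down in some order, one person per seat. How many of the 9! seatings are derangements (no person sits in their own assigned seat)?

133496

The subfactorial !9 = [9!/e] (nearest integer).
9! = 362880, and 362880/e ≈ 133496.09, so !9 = 133496.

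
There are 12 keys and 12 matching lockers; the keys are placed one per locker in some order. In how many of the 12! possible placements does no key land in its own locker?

176214841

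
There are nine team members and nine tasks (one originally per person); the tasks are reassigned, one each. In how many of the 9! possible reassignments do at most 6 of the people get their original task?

# with exactly i fixed is C(9,i)·!(9-i); sum over i=0..6:
  i=0: C(9,0)·!9 = 1·133496 = 133496
  i=1: C(9,1)·!8 = 9·14833 = 133497
  i=2: C(9,2)·!7 = 36·1854 = 66744
  i=3: C(9,3)·!6 = 84·265 = 22260
  i=4: C(9,4)·!5 = 126·44 = 5544
  i=5: C(9,5)·!4 = 126·9 = 1134
  i=6: C(9,6)·!3 = 84·2 = 168
Total = 362843.

362843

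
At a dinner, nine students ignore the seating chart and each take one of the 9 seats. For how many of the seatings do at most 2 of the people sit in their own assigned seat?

333737

# with exactly i fixed is C(9,i)·!(9-i); sum over i=0..2:
  i=0: C(9,0)·!9 = 1·133496 = 133496
  i=1: C(9,1)·!8 = 9·14833 = 133497
  i=2: C(9,2)·!7 = 36·1854 = 66744
Total = 333737.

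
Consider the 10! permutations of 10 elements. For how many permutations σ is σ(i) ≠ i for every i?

1334961

Use !n = (n-1)(!(n-1) + !(n-2)).
!10 = 9·(133496 + 14833) = 9·148329 = 1334961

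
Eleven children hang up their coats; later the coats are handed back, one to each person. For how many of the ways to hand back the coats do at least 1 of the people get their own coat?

Sum C(11,i)·!(11-i) for i = 1..11:
  i=1: C(11,1)·!10 = 11·1334961 = 14684571
  i=2: C(11,2)·!9 = 55·133496 = 7342280
  i=3: C(11,3)·!8 = 165·14833 = 2447445
  i=4: C(11,4)·!7 = 330·1854 = 611820
  i=5: C(11,5)·!6 = 462·265 = 122430
  i=6: C(11,6)·!5 = 462·44 = 20328
  i=7: C(11,7)·!4 = 330·9 = 2970
  i=8: C(11,8)·!3 = 165·2 = 330
  i=9: C(11,9)·!2 = 55·1 = 55
  i=10: C(11,10)·!1 = 11·0 = 0
  i=11: C(11,11)·!0 = 1·1 = 1
Total = 25232230.

25232230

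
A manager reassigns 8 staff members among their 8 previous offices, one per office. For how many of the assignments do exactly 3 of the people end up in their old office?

Choose which 3 of the 8 are fixed: C(8,3) = 56.
The other 5 form a derangement: !5 = 44.
Total: 56 × 44 = 2464.

2464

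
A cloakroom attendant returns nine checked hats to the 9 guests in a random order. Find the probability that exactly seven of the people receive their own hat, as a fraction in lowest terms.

Favorable outcomes: C(9,7)·!2 = 36·1 = 36.
Total outcomes: 9! = 362880.
Probability = 36/362880 = 1/10080.

1/10080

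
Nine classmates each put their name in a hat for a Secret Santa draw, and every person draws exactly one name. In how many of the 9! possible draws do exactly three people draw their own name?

22260

Choose which 3 of the 9 are fixed: C(9,3) = 84.
The other 6 form a derangement: !6 = 265.
Total: 84 × 265 = 22260.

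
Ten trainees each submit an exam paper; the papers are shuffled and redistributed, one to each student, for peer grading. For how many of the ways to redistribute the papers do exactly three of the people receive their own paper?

222480

Pick the 3 fixed positions: C(10,3) = 120 ways.
The other 7 form a derangement: !7 = 1854.
Total: 120 × 1854 = 222480.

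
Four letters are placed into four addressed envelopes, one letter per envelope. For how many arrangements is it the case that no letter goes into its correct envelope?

!4 = 4! · Σ_{k=0}^{4} (-1)^k/k!
= 4! - 4!/1! + 4!/2! - 4!/3! + 4!/4!
= 24 - 24 + 12 - 4 + 1
= 9

9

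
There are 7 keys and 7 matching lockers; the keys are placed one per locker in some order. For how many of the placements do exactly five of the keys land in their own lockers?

Choose which 5 of the 7 are fixed: C(7,5) = 21.
The remaining 2 must be deranged: !2 = 1.
Total: 21 × 1 = 21.

21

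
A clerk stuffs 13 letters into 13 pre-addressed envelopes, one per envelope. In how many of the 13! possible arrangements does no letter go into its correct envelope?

2290792932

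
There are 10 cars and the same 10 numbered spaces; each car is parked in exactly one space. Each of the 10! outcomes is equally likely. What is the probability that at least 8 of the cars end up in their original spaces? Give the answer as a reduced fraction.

23/1814400

Favorable outcomes: Σ_{i≥8} C(10,i)·!(10-i) = 45·1 + 10·0 + 1·1 = 46.
Total outcomes: 10! = 3628800.
Probability = 46/3628800 = 23/1814400.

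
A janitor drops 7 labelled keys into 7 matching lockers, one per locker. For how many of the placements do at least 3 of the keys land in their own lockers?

Sum C(7,i)·!(7-i) for i = 3..7:
  i=3: C(7,3)·!4 = 35·9 = 315
  i=4: C(7,4)·!3 = 35·2 = 70
  i=5: C(7,5)·!2 = 21·1 = 21
  i=6: C(7,6)·!1 = 7·0 = 0
  i=7: C(7,7)·!0 = 1·1 = 1
Total = 407.

407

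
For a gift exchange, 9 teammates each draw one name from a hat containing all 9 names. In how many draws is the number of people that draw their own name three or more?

29143

Sum C(9,i)·!(9-i) for i = 3..9:
  i=3: C(9,3)·!6 = 84·265 = 22260
  i=4: C(9,4)·!5 = 126·44 = 5544
  i=5: C(9,5)·!4 = 126·9 = 1134
  i=6: C(9,6)·!3 = 84·2 = 168
  i=7: C(9,7)·!2 = 36·1 = 36
  i=8: C(9,8)·!1 = 9·0 = 0
  i=9: C(9,9)·!0 = 1·1 = 1
Total = 29143.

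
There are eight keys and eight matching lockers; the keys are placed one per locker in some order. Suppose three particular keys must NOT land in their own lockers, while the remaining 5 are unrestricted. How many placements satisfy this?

Let A_j be the event that the j-th constrained one is fixed. By inclusion-exclusion over the 3 events:
Σ_{j=0}^{3} (-1)^j C(3,j)(8-j)!
= C(3,0)·8! - C(3,1)·7! + C(3,2)·6! - C(3,3)·5!
= 40320 - 15120 + 2160 - 120
= 27240

27240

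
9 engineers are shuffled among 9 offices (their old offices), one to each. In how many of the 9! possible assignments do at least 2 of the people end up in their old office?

95887

# with exactly i fixed is C(9,i)·!(9-i); sum over i=2..9:
  i=2: C(9,2)·!7 = 36·1854 = 66744
  i=3: C(9,3)·!6 = 84·265 = 22260
  i=4: C(9,4)·!5 = 126·44 = 5544
  i=5: C(9,5)·!4 = 126·9 = 1134
  i=6: C(9,6)·!3 = 84·2 = 168
  i=7: C(9,7)·!2 = 36·1 = 36
  i=8: C(9,8)·!1 = 9·0 = 0
  i=9: C(9,9)·!0 = 1·1 = 1
Total = 95887.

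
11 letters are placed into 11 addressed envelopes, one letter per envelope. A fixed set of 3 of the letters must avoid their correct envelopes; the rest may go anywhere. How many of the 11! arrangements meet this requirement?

Let A_j be the event that the j-th constrained one is fixed. By inclusion-exclusion over the 3 events:
Σ_{j=0}^{3} (-1)^j C(3,j)(11-j)!
= C(3,0)·11! - C(3,1)·10! + C(3,2)·9! - C(3,3)·8!
= 39916800 - 10886400 + 1088640 - 40320
= 30078720

30078720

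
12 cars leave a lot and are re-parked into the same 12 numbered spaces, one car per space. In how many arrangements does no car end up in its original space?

The subfactorial !12 = [12!/e] (nearest integer).
12! = 479001600, and 479001600/e ≈ 176214840.93, so !12 = 176214841.

176214841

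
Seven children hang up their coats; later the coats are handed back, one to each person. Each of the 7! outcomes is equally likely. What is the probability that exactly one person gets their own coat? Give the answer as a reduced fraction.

53/144

Favorable outcomes: C(7,1)·!6 = 7·265 = 1855.
Total outcomes: 7! = 5040.
Probability = 1855/5040 = 53/144.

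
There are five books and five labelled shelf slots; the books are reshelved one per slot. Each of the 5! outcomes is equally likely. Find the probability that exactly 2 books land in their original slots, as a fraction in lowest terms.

Favorable outcomes: C(5,2)·!3 = 10·2 = 20.
Total outcomes: 5! = 120.
Probability = 20/120 = 1/6.

1/6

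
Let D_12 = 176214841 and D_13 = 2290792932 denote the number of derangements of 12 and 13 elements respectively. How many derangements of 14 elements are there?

D_14 = (14-1)·(D_13 + D_12) = 13·(2290792932 + 176214841) = 13·2467007773 = 32071101049.

32071101049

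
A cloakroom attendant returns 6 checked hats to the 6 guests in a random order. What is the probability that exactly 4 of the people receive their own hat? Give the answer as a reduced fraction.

1/48

Favorable outcomes: C(6,4)·!2 = 15·1 = 15.
Total outcomes: 6! = 720.
Probability = 15/720 = 1/48.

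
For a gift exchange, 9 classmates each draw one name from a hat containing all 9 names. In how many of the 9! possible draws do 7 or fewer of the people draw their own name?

362879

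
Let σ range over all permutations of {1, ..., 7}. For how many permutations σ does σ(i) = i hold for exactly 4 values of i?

70

Pick the 4 fixed positions: C(7,4) = 35 ways.
The other 3 form a derangement: !3 = 2.
Total: 35 × 2 = 70.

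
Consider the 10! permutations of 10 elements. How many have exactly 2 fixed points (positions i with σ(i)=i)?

667485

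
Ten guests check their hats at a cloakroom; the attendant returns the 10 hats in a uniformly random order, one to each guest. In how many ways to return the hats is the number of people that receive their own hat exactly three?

Choose which 3 of the 10 are fixed: C(10,3) = 120.
The other 7 form a derangement: !7 = 1854.
Total: 120 × 1854 = 222480.

222480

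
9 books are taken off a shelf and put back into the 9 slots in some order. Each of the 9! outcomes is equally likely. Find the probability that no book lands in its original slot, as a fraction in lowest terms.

Favorable outcomes: !9 = 133496.
Total outcomes: 9! = 362880.
Probability = 133496/362880 = 16687/45360.

16687/45360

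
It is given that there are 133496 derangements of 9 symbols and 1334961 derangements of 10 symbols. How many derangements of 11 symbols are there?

!11 = (11-1)·(!10 + !9) = 10·(1334961 + 133496) = 10·1468457 = 14684570.

14684570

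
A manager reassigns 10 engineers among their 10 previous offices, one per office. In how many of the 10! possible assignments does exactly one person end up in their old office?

Choose which one of the 10 is fixed: C(10,1) = 10.
The remaining 9 must be deranged: !9 = 133496.
Total: 10 × 133496 = 1334960.

1334960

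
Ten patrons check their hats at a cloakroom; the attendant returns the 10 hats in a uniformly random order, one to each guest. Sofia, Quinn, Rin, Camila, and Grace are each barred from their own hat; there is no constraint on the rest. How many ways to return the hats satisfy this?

2170680

Let A_j be the event that the j-th constrained one is fixed. By inclusion-exclusion over the 5 events:
Σ_{j=0}^{5} (-1)^j C(5,j)(10-j)!
= C(5,0)·10! - C(5,1)·9! + C(5,2)·8! - C(5,3)·7! + C(5,4)·6! - C(5,5)·5!
= 3628800 - 1814400 + 403200 - 50400 + 3600 - 120
= 2170680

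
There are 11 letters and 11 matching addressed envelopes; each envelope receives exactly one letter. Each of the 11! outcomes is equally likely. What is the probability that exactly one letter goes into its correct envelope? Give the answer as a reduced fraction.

Favorable outcomes: C(11,1)·!10 = 11·1334961 = 14684571.
Total outcomes: 11! = 39916800.
Probability = 14684571/39916800 = 16481/44800.

16481/44800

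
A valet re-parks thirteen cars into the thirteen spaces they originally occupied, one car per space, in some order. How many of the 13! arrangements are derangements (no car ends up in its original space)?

2290792932

The number of derangements of 13 is !13 = Σ_{k=0}^{13} (-1)^k·13!/k!
= 13! - 13!/1! + 13!/2! - 13!/3! + 13!/4! - 13!/5! + 13!/6! - 13!/7! + 13!/8! - 13!/9! + 13!/10! - 13!/11! + 13!/12! - 13!/13!
= 6227020800 - 6227020800 + 3113510400 - 1037836800 + 259459200 - 51891840 + 8648640 - 1235520 + 154440 - 17160 + 1716 - 156 + 13 - 1
= 2290792932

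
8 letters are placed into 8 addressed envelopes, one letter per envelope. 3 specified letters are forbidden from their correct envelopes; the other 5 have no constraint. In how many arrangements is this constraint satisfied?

27240

Inclusion-exclusion on the 3 forbidden self-matches:
Σ_{j=0}^{3} (-1)^j C(3,j)(8-j)!
= C(3,0)·8! - C(3,1)·7! + C(3,2)·6! - C(3,3)·5!
= 40320 - 15120 + 2160 - 120
= 27240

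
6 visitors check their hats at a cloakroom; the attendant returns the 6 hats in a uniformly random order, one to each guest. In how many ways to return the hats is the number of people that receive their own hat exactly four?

15

Pick the 4 fixed positions: C(6,4) = 15 ways.
The other 2 form a derangement: !2 = 1.
Total: 15 × 1 = 15.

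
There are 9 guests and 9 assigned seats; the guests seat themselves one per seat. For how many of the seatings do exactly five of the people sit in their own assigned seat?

1134

Pick the 5 fixed positions: C(9,5) = 126 ways.
The remaining 4 must be deranged: !4 = 9.
Total: 126 × 9 = 1134.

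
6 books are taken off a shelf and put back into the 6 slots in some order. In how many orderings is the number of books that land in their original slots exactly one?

Pick the single fixed position: C(6,1) = 6 ways.
The remaining 5 must be deranged: !5 = 44.
Total: 6 × 44 = 264.

264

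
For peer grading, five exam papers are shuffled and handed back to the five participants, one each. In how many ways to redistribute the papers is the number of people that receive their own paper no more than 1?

89

Sum C(5,i)·!(5-i) for i = 0..1:
  i=0: C(5,0)·!5 = 1·44 = 44
  i=1: C(5,1)·!4 = 5·9 = 45
Total = 89.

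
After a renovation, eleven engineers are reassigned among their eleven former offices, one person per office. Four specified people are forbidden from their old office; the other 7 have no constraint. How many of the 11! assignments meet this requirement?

27422640

Let A_j be the event that the j-th constrained one is fixed. By inclusion-exclusion over the 4 events:
Σ_{j=0}^{4} (-1)^j C(4,j)(11-j)!
= C(4,0)·11! - C(4,1)·10! + C(4,2)·9! - C(4,3)·8! + C(4,4)·7!
= 39916800 - 14515200 + 2177280 - 161280 + 5040
= 27422640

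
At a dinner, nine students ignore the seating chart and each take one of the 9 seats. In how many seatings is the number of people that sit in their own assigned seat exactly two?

Choose which 2 of the 9 are fixed: C(9,2) = 36.
The other 7 form a derangement: !7 = 1854.
Total: 36 × 1854 = 66744.

66744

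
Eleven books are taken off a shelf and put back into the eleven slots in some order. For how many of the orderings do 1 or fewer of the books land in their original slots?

29369141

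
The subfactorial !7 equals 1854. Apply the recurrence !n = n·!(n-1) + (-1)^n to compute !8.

!8 = 8·1854 + 1 = 14833.

14833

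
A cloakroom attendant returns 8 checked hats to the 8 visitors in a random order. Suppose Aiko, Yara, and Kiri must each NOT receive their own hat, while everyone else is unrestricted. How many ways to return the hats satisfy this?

Inclusion-exclusion on the 3 forbidden self-matches:
Σ_{j=0}^{3} (-1)^j C(3,j)(8-j)!
= C(3,0)·8! - C(3,1)·7! + C(3,2)·6! - C(3,3)·5!
= 40320 - 15120 + 2160 - 120
= 27240

27240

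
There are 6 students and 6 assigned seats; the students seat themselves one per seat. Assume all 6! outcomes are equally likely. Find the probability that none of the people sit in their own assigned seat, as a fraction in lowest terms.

Favorable outcomes: !6 = 265.
Total outcomes: 6! = 720.
Probability = 265/720 = 53/144.

53/144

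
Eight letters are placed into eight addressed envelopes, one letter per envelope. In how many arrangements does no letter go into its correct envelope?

14833

!8 = 8! · Σ_{k=0}^{8} (-1)^k/k!
= 8! - 8!/1! + 8!/2! - 8!/3! + 8!/4! - 8!/5! + 8!/6! - 8!/7! + 8!/8!
= 40320 - 40320 + 20160 - 6720 + 1680 - 336 + 56 - 8 + 1
= 14833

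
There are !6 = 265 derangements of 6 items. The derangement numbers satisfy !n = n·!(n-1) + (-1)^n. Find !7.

1854

!7 = 7·265 - 1 = 1854.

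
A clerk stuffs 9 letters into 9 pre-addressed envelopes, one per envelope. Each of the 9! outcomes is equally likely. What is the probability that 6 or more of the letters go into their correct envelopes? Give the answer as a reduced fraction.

41/72576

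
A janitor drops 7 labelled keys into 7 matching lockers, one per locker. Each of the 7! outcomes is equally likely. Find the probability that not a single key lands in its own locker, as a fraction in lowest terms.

103/280

Favorable outcomes: !7 = 1854.
Total outcomes: 7! = 5040.
Probability = 1854/5040 = 103/280.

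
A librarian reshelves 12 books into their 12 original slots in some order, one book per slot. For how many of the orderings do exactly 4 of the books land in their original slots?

7342335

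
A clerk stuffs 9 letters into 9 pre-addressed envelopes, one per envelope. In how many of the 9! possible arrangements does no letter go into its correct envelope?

The subfactorial !9 = [9!/e] (nearest integer).
9! = 362880, and 362880/e ≈ 133496.09, so !9 = 133496.

133496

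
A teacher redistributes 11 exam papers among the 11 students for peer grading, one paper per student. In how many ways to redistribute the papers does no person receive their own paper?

The number of derangements of 11 is !11 = Σ_{k=0}^{11} (-1)^k·11!/k!
= 11! - 11!/1! + 11!/2! - 11!/3! + 11!/4! - 11!/5! + 11!/6! - 11!/7! + 11!/8! - 11!/9! + 11!/10! - 11!/11!
= 39916800 - 39916800 + 19958400 - 6652800 + 1663200 - 332640 + 55440 - 7920 + 990 - 110 + 11 - 1
= 14684570

14684570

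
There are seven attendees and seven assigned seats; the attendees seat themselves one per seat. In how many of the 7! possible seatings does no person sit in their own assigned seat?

1854

Use !n = (n-1)(!(n-1) + !(n-2)).
!7 = 6·(265 + 44) = 6·309 = 1854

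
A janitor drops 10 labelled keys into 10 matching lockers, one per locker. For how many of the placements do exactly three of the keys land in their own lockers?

222480

Pick the 3 fixed positions: C(10,3) = 120 ways.
The other 7 form a derangement: !7 = 1854.
Total: 120 × 1854 = 222480.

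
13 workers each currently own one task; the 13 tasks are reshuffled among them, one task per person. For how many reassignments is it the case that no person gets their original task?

2290792932

By inclusion-exclusion, !13 = Σ (-1)^k · 13!/k! for k=0..13
= 13! - 13!/1! + 13!/2! - 13!/3! + 13!/4! - 13!/5! + 13!/6! - 13!/7! + 13!/8! - 13!/9! + 13!/10! - 13!/11! + 13!/12! - 13!/13!
= 6227020800 - 6227020800 + 3113510400 - 1037836800 + 259459200 - 51891840 + 8648640 - 1235520 + 154440 - 17160 + 1716 - 156 + 13 - 1
= 2290792932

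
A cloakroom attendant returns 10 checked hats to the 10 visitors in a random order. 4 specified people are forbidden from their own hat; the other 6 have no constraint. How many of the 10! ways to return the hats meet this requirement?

Inclusion-exclusion on the 4 forbidden self-matches:
Σ_{j=0}^{4} (-1)^j C(4,j)(10-j)!
= C(4,0)·10! - C(4,1)·9! + C(4,2)·8! - C(4,3)·7! + C(4,4)·6!
= 3628800 - 1451520 + 241920 - 20160 + 720
= 2399760

2399760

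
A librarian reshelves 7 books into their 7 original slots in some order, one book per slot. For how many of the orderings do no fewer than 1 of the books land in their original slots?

Sum C(7,i)·!(7-i) for i = 1..7:
  i=1: C(7,1)·!6 = 7·265 = 1855
  i=2: C(7,2)·!5 = 21·44 = 924
  i=3: C(7,3)·!4 = 35·9 = 315
  i=4: C(7,4)·!3 = 35·2 = 70
  i=5: C(7,5)·!2 = 21·1 = 21
  i=6: C(7,6)·!1 = 7·0 = 0
  i=7: C(7,7)·!0 = 1·1 = 1
Total = 3186.

3186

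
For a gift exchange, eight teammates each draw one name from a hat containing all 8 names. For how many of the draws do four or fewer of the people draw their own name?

40179

Sum C(8,i)·!(8-i) for i = 0..4:
  i=0: C(8,0)·!8 = 1·14833 = 14833
  i=1: C(8,1)·!7 = 8·1854 = 14832
  i=2: C(8,2)·!6 = 28·265 = 7420
  i=3: C(8,3)·!5 = 56·44 = 2464
  i=4: C(8,4)·!4 = 70·9 = 630
Total = 40179.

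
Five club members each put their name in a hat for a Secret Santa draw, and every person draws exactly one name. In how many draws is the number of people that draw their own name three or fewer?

Sum C(5,i)·!(5-i) for i = 0..3:
  i=0: C(5,0)·!5 = 1·44 = 44
  i=1: C(5,1)·!4 = 5·9 = 45
  i=2: C(5,2)·!3 = 10·2 = 20
  i=3: C(5,3)·!2 = 10·1 = 10
Total = 119.

119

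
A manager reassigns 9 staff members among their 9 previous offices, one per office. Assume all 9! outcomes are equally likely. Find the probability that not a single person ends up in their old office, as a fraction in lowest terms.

16687/45360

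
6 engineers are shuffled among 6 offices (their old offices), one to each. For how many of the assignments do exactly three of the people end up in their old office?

Choose which 3 of the 6 are fixed: C(6,3) = 20.
The other 3 form a derangement: !3 = 2.
Total: 20 × 2 = 40.

40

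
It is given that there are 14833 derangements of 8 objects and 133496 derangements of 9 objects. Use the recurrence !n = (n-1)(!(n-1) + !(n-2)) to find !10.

1334961

!10 = (10-1)·(!9 + !8) = 9·(133496 + 14833) = 9·148329 = 1334961.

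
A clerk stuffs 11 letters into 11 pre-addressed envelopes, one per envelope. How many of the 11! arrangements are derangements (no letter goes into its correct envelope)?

14684570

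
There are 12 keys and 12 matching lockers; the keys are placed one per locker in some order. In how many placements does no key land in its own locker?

176214841

The subfactorial !12 = [12!/e] (nearest integer).
12! = 479001600, and 479001600/e ≈ 176214840.93, so !12 = 176214841.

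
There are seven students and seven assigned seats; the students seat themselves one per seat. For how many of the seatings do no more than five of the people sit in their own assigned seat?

Sum C(7,i)·!(7-i) for i = 0..5:
  i=0: C(7,0)·!7 = 1·1854 = 1854
  i=1: C(7,1)·!6 = 7·265 = 1855
  i=2: C(7,2)·!5 = 21·44 = 924
  i=3: C(7,3)·!4 = 35·9 = 315
  i=4: C(7,4)·!3 = 35·2 = 70
  i=5: C(7,5)·!2 = 21·1 = 21
Total = 5039.

5039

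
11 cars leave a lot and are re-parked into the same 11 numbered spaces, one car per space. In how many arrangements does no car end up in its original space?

14684570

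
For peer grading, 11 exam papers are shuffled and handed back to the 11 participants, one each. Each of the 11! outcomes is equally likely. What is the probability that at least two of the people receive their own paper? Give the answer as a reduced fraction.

10547659/39916800

Favorable outcomes: Σ_{i≥2} C(11,i)·!(11-i) = 55·133496 + 165·14833 + 330·1854 + 462·265 + 462·44 + 330·9 + 165·2 + 55·1 + 11·0 + 1·1 = 10547659.
Total outcomes: 11! = 39916800.
Probability = 10547659/39916800 = 10547659/39916800.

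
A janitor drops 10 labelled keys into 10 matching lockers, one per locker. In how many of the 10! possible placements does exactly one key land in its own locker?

1334960

Choose which one of the 10 is fixed: C(10,1) = 10.
The other 9 form a derangement: !9 = 133496.
Total: 10 × 133496 = 1334960.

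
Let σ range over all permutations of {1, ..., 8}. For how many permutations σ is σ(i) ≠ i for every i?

Recurrence: !8 = 7·(!7 + !6).
!8 = 7·(1854 + 265) = 7·2119 = 14833

14833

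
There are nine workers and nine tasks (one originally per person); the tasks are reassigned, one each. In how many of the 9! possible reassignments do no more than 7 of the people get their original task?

362879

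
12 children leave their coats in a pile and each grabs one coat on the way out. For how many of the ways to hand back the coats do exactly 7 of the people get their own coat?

34848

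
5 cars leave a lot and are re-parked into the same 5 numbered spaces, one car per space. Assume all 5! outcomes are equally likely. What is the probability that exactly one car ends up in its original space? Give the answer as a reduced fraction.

3/8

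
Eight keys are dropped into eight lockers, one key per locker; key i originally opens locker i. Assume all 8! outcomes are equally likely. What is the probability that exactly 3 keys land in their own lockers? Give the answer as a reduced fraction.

Favorable outcomes: C(8,3)·!5 = 56·44 = 2464.
Total outcomes: 8! = 40320.
Probability = 2464/40320 = 11/180.

11/180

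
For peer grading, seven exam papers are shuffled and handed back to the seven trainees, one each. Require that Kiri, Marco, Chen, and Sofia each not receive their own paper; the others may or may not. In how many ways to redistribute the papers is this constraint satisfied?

2790

Inclusion-exclusion on the 4 forbidden self-matches:
Σ_{j=0}^{4} (-1)^j C(4,j)(7-j)!
= C(4,0)·7! - C(4,1)·6! + C(4,2)·5! - C(4,3)·4! + C(4,4)·3!
= 5040 - 2880 + 720 - 96 + 6
= 2790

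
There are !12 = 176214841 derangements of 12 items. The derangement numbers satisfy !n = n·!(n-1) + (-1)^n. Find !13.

!13 = 13·176214841 - 1 = 2290792932.

2290792932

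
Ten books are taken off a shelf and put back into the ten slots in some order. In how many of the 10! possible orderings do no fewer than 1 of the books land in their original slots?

Sum C(10,i)·!(10-i) for i = 1..10:
  i=1: C(10,1)·!9 = 10·133496 = 1334960
  i=2: C(10,2)·!8 = 45·14833 = 667485
  i=3: C(10,3)·!7 = 120·1854 = 222480
  i=4: C(10,4)·!6 = 210·265 = 55650
  i=5: C(10,5)·!5 = 252·44 = 11088
  i=6: C(10,6)·!4 = 210·9 = 1890
  i=7: C(10,7)·!3 = 120·2 = 240
  i=8: C(10,8)·!2 = 45·1 = 45
  i=9: C(10,9)·!1 = 10·0 = 0
  i=10: C(10,10)·!0 = 1·1 = 1
Total = 2293839.

2293839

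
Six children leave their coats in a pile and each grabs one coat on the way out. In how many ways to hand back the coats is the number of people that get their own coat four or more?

16

# with exactly i fixed is C(6,i)·!(6-i); sum over i=4..6:
  i=4: C(6,4)·!2 = 15·1 = 15
  i=5: C(6,5)·!1 = 6·0 = 0
  i=6: C(6,6)·!0 = 1·1 = 1
Total = 16.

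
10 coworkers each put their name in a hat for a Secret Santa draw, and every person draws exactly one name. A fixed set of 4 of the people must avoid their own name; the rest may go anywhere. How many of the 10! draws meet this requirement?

Let A_j be the event that the j-th constrained one is fixed. By inclusion-exclusion over the 4 events:
Σ_{j=0}^{4} (-1)^j C(4,j)(10-j)!
= C(4,0)·10! - C(4,1)·9! + C(4,2)·8! - C(4,3)·7! + C(4,4)·6!
= 3628800 - 1451520 + 241920 - 20160 + 720
= 2399760

2399760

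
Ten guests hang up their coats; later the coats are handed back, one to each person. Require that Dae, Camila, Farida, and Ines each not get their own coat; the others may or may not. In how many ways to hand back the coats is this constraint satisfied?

Inclusion-exclusion on the 4 forbidden self-matches:
Σ_{j=0}^{4} (-1)^j C(4,j)(10-j)!
= C(4,0)·10! - C(4,1)·9! + C(4,2)·8! - C(4,3)·7! + C(4,4)·6!
= 3628800 - 1451520 + 241920 - 20160 + 720
= 2399760

2399760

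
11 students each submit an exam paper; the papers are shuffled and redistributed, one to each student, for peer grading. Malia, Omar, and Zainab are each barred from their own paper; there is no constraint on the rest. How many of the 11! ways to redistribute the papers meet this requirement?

30078720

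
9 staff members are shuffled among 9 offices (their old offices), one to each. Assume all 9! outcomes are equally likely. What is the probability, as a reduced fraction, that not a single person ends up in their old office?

Favorable outcomes: !9 = 133496.
Total outcomes: 9! = 362880.
Probability = 133496/362880 = 16687/45360.

16687/45360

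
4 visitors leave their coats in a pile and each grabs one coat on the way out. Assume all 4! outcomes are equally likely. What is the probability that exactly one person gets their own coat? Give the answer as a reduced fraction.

1/3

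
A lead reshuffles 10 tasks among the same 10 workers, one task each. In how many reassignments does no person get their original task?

Recurrence: !10 = 9·(!9 + !8).
!10 = 9·(133496 + 14833) = 9·148329 = 1334961

1334961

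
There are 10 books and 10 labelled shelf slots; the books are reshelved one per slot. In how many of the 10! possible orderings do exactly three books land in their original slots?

222480

Choose which 3 of the 10 are fixed: C(10,3) = 120.
The remaining 7 must be deranged: !7 = 1854.
Total: 120 × 1854 = 222480.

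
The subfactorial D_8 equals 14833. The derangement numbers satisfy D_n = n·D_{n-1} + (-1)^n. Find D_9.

D_9 = 9·14833 - 1 = 133496.

133496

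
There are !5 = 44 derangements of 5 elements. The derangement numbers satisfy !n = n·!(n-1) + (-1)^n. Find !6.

!6 = 6·44 + 1 = 265.

265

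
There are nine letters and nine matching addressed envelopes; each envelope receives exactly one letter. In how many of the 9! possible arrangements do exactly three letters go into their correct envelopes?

22260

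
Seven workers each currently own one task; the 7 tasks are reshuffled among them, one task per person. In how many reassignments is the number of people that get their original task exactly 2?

Pick the 2 fixed positions: C(7,2) = 21 ways.
The other 5 form a derangement: !5 = 44.
Total: 21 × 44 = 924.

924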